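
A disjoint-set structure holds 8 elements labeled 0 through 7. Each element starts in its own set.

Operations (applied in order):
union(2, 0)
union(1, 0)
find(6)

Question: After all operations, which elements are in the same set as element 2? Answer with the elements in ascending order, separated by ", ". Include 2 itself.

Answer: 0, 1, 2

Derivation:
Step 1: union(2, 0) -> merged; set of 2 now {0, 2}
Step 2: union(1, 0) -> merged; set of 1 now {0, 1, 2}
Step 3: find(6) -> no change; set of 6 is {6}
Component of 2: {0, 1, 2}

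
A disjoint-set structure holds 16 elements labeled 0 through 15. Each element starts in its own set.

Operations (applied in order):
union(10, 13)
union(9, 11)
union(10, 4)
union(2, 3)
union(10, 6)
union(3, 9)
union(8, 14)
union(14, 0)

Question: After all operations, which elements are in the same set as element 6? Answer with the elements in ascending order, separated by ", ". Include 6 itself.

Answer: 4, 6, 10, 13

Derivation:
Step 1: union(10, 13) -> merged; set of 10 now {10, 13}
Step 2: union(9, 11) -> merged; set of 9 now {9, 11}
Step 3: union(10, 4) -> merged; set of 10 now {4, 10, 13}
Step 4: union(2, 3) -> merged; set of 2 now {2, 3}
Step 5: union(10, 6) -> merged; set of 10 now {4, 6, 10, 13}
Step 6: union(3, 9) -> merged; set of 3 now {2, 3, 9, 11}
Step 7: union(8, 14) -> merged; set of 8 now {8, 14}
Step 8: union(14, 0) -> merged; set of 14 now {0, 8, 14}
Component of 6: {4, 6, 10, 13}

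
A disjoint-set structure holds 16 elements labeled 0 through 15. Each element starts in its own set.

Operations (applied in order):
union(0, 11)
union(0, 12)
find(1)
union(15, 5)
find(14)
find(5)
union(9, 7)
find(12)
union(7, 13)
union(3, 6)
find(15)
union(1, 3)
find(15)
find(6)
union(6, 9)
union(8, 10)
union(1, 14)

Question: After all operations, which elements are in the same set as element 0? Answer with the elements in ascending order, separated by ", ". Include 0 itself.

Answer: 0, 11, 12

Derivation:
Step 1: union(0, 11) -> merged; set of 0 now {0, 11}
Step 2: union(0, 12) -> merged; set of 0 now {0, 11, 12}
Step 3: find(1) -> no change; set of 1 is {1}
Step 4: union(15, 5) -> merged; set of 15 now {5, 15}
Step 5: find(14) -> no change; set of 14 is {14}
Step 6: find(5) -> no change; set of 5 is {5, 15}
Step 7: union(9, 7) -> merged; set of 9 now {7, 9}
Step 8: find(12) -> no change; set of 12 is {0, 11, 12}
Step 9: union(7, 13) -> merged; set of 7 now {7, 9, 13}
Step 10: union(3, 6) -> merged; set of 3 now {3, 6}
Step 11: find(15) -> no change; set of 15 is {5, 15}
Step 12: union(1, 3) -> merged; set of 1 now {1, 3, 6}
Step 13: find(15) -> no change; set of 15 is {5, 15}
Step 14: find(6) -> no change; set of 6 is {1, 3, 6}
Step 15: union(6, 9) -> merged; set of 6 now {1, 3, 6, 7, 9, 13}
Step 16: union(8, 10) -> merged; set of 8 now {8, 10}
Step 17: union(1, 14) -> merged; set of 1 now {1, 3, 6, 7, 9, 13, 14}
Component of 0: {0, 11, 12}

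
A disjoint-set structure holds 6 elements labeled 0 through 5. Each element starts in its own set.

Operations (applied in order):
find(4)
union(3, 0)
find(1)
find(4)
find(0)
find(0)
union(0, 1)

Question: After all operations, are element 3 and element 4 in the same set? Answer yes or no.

Step 1: find(4) -> no change; set of 4 is {4}
Step 2: union(3, 0) -> merged; set of 3 now {0, 3}
Step 3: find(1) -> no change; set of 1 is {1}
Step 4: find(4) -> no change; set of 4 is {4}
Step 5: find(0) -> no change; set of 0 is {0, 3}
Step 6: find(0) -> no change; set of 0 is {0, 3}
Step 7: union(0, 1) -> merged; set of 0 now {0, 1, 3}
Set of 3: {0, 1, 3}; 4 is not a member.

Answer: no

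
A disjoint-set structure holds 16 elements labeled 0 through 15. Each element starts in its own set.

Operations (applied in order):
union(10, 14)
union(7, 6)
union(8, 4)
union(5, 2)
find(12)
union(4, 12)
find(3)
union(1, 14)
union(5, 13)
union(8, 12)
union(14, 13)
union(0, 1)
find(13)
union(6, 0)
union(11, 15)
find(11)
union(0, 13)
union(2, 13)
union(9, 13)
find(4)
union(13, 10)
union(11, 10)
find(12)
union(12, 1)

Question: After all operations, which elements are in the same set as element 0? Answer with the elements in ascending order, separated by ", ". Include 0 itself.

Step 1: union(10, 14) -> merged; set of 10 now {10, 14}
Step 2: union(7, 6) -> merged; set of 7 now {6, 7}
Step 3: union(8, 4) -> merged; set of 8 now {4, 8}
Step 4: union(5, 2) -> merged; set of 5 now {2, 5}
Step 5: find(12) -> no change; set of 12 is {12}
Step 6: union(4, 12) -> merged; set of 4 now {4, 8, 12}
Step 7: find(3) -> no change; set of 3 is {3}
Step 8: union(1, 14) -> merged; set of 1 now {1, 10, 14}
Step 9: union(5, 13) -> merged; set of 5 now {2, 5, 13}
Step 10: union(8, 12) -> already same set; set of 8 now {4, 8, 12}
Step 11: union(14, 13) -> merged; set of 14 now {1, 2, 5, 10, 13, 14}
Step 12: union(0, 1) -> merged; set of 0 now {0, 1, 2, 5, 10, 13, 14}
Step 13: find(13) -> no change; set of 13 is {0, 1, 2, 5, 10, 13, 14}
Step 14: union(6, 0) -> merged; set of 6 now {0, 1, 2, 5, 6, 7, 10, 13, 14}
Step 15: union(11, 15) -> merged; set of 11 now {11, 15}
Step 16: find(11) -> no change; set of 11 is {11, 15}
Step 17: union(0, 13) -> already same set; set of 0 now {0, 1, 2, 5, 6, 7, 10, 13, 14}
Step 18: union(2, 13) -> already same set; set of 2 now {0, 1, 2, 5, 6, 7, 10, 13, 14}
Step 19: union(9, 13) -> merged; set of 9 now {0, 1, 2, 5, 6, 7, 9, 10, 13, 14}
Step 20: find(4) -> no change; set of 4 is {4, 8, 12}
Step 21: union(13, 10) -> already same set; set of 13 now {0, 1, 2, 5, 6, 7, 9, 10, 13, 14}
Step 22: union(11, 10) -> merged; set of 11 now {0, 1, 2, 5, 6, 7, 9, 10, 11, 13, 14, 15}
Step 23: find(12) -> no change; set of 12 is {4, 8, 12}
Step 24: union(12, 1) -> merged; set of 12 now {0, 1, 2, 4, 5, 6, 7, 8, 9, 10, 11, 12, 13, 14, 15}
Component of 0: {0, 1, 2, 4, 5, 6, 7, 8, 9, 10, 11, 12, 13, 14, 15}

Answer: 0, 1, 2, 4, 5, 6, 7, 8, 9, 10, 11, 12, 13, 14, 15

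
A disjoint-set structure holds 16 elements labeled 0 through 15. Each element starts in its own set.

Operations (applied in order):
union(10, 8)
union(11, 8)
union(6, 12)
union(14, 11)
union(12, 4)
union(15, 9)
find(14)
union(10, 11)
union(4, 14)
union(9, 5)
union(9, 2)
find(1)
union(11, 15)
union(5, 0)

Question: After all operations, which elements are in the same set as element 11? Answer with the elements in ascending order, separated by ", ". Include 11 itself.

Answer: 0, 2, 4, 5, 6, 8, 9, 10, 11, 12, 14, 15

Derivation:
Step 1: union(10, 8) -> merged; set of 10 now {8, 10}
Step 2: union(11, 8) -> merged; set of 11 now {8, 10, 11}
Step 3: union(6, 12) -> merged; set of 6 now {6, 12}
Step 4: union(14, 11) -> merged; set of 14 now {8, 10, 11, 14}
Step 5: union(12, 4) -> merged; set of 12 now {4, 6, 12}
Step 6: union(15, 9) -> merged; set of 15 now {9, 15}
Step 7: find(14) -> no change; set of 14 is {8, 10, 11, 14}
Step 8: union(10, 11) -> already same set; set of 10 now {8, 10, 11, 14}
Step 9: union(4, 14) -> merged; set of 4 now {4, 6, 8, 10, 11, 12, 14}
Step 10: union(9, 5) -> merged; set of 9 now {5, 9, 15}
Step 11: union(9, 2) -> merged; set of 9 now {2, 5, 9, 15}
Step 12: find(1) -> no change; set of 1 is {1}
Step 13: union(11, 15) -> merged; set of 11 now {2, 4, 5, 6, 8, 9, 10, 11, 12, 14, 15}
Step 14: union(5, 0) -> merged; set of 5 now {0, 2, 4, 5, 6, 8, 9, 10, 11, 12, 14, 15}
Component of 11: {0, 2, 4, 5, 6, 8, 9, 10, 11, 12, 14, 15}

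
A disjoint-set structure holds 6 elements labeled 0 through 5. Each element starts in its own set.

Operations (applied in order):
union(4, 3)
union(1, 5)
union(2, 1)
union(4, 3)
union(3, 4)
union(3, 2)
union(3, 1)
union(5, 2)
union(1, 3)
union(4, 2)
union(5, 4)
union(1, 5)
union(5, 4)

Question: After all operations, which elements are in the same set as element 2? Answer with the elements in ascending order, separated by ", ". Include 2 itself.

Answer: 1, 2, 3, 4, 5

Derivation:
Step 1: union(4, 3) -> merged; set of 4 now {3, 4}
Step 2: union(1, 5) -> merged; set of 1 now {1, 5}
Step 3: union(2, 1) -> merged; set of 2 now {1, 2, 5}
Step 4: union(4, 3) -> already same set; set of 4 now {3, 4}
Step 5: union(3, 4) -> already same set; set of 3 now {3, 4}
Step 6: union(3, 2) -> merged; set of 3 now {1, 2, 3, 4, 5}
Step 7: union(3, 1) -> already same set; set of 3 now {1, 2, 3, 4, 5}
Step 8: union(5, 2) -> already same set; set of 5 now {1, 2, 3, 4, 5}
Step 9: union(1, 3) -> already same set; set of 1 now {1, 2, 3, 4, 5}
Step 10: union(4, 2) -> already same set; set of 4 now {1, 2, 3, 4, 5}
Step 11: union(5, 4) -> already same set; set of 5 now {1, 2, 3, 4, 5}
Step 12: union(1, 5) -> already same set; set of 1 now {1, 2, 3, 4, 5}
Step 13: union(5, 4) -> already same set; set of 5 now {1, 2, 3, 4, 5}
Component of 2: {1, 2, 3, 4, 5}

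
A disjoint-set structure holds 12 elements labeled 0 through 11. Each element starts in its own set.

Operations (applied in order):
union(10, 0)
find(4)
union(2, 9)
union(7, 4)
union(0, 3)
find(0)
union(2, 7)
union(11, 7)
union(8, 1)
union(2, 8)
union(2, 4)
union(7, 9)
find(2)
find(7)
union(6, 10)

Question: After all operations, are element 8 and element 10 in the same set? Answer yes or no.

Answer: no

Derivation:
Step 1: union(10, 0) -> merged; set of 10 now {0, 10}
Step 2: find(4) -> no change; set of 4 is {4}
Step 3: union(2, 9) -> merged; set of 2 now {2, 9}
Step 4: union(7, 4) -> merged; set of 7 now {4, 7}
Step 5: union(0, 3) -> merged; set of 0 now {0, 3, 10}
Step 6: find(0) -> no change; set of 0 is {0, 3, 10}
Step 7: union(2, 7) -> merged; set of 2 now {2, 4, 7, 9}
Step 8: union(11, 7) -> merged; set of 11 now {2, 4, 7, 9, 11}
Step 9: union(8, 1) -> merged; set of 8 now {1, 8}
Step 10: union(2, 8) -> merged; set of 2 now {1, 2, 4, 7, 8, 9, 11}
Step 11: union(2, 4) -> already same set; set of 2 now {1, 2, 4, 7, 8, 9, 11}
Step 12: union(7, 9) -> already same set; set of 7 now {1, 2, 4, 7, 8, 9, 11}
Step 13: find(2) -> no change; set of 2 is {1, 2, 4, 7, 8, 9, 11}
Step 14: find(7) -> no change; set of 7 is {1, 2, 4, 7, 8, 9, 11}
Step 15: union(6, 10) -> merged; set of 6 now {0, 3, 6, 10}
Set of 8: {1, 2, 4, 7, 8, 9, 11}; 10 is not a member.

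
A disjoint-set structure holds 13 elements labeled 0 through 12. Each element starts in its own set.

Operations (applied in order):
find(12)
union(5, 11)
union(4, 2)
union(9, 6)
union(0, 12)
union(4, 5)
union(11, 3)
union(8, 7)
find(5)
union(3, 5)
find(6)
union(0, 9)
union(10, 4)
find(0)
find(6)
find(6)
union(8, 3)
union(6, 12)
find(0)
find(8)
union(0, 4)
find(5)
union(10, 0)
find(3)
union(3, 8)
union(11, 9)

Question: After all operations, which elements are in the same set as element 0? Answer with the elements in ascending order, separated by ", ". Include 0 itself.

Answer: 0, 2, 3, 4, 5, 6, 7, 8, 9, 10, 11, 12

Derivation:
Step 1: find(12) -> no change; set of 12 is {12}
Step 2: union(5, 11) -> merged; set of 5 now {5, 11}
Step 3: union(4, 2) -> merged; set of 4 now {2, 4}
Step 4: union(9, 6) -> merged; set of 9 now {6, 9}
Step 5: union(0, 12) -> merged; set of 0 now {0, 12}
Step 6: union(4, 5) -> merged; set of 4 now {2, 4, 5, 11}
Step 7: union(11, 3) -> merged; set of 11 now {2, 3, 4, 5, 11}
Step 8: union(8, 7) -> merged; set of 8 now {7, 8}
Step 9: find(5) -> no change; set of 5 is {2, 3, 4, 5, 11}
Step 10: union(3, 5) -> already same set; set of 3 now {2, 3, 4, 5, 11}
Step 11: find(6) -> no change; set of 6 is {6, 9}
Step 12: union(0, 9) -> merged; set of 0 now {0, 6, 9, 12}
Step 13: union(10, 4) -> merged; set of 10 now {2, 3, 4, 5, 10, 11}
Step 14: find(0) -> no change; set of 0 is {0, 6, 9, 12}
Step 15: find(6) -> no change; set of 6 is {0, 6, 9, 12}
Step 16: find(6) -> no change; set of 6 is {0, 6, 9, 12}
Step 17: union(8, 3) -> merged; set of 8 now {2, 3, 4, 5, 7, 8, 10, 11}
Step 18: union(6, 12) -> already same set; set of 6 now {0, 6, 9, 12}
Step 19: find(0) -> no change; set of 0 is {0, 6, 9, 12}
Step 20: find(8) -> no change; set of 8 is {2, 3, 4, 5, 7, 8, 10, 11}
Step 21: union(0, 4) -> merged; set of 0 now {0, 2, 3, 4, 5, 6, 7, 8, 9, 10, 11, 12}
Step 22: find(5) -> no change; set of 5 is {0, 2, 3, 4, 5, 6, 7, 8, 9, 10, 11, 12}
Step 23: union(10, 0) -> already same set; set of 10 now {0, 2, 3, 4, 5, 6, 7, 8, 9, 10, 11, 12}
Step 24: find(3) -> no change; set of 3 is {0, 2, 3, 4, 5, 6, 7, 8, 9, 10, 11, 12}
Step 25: union(3, 8) -> already same set; set of 3 now {0, 2, 3, 4, 5, 6, 7, 8, 9, 10, 11, 12}
Step 26: union(11, 9) -> already same set; set of 11 now {0, 2, 3, 4, 5, 6, 7, 8, 9, 10, 11, 12}
Component of 0: {0, 2, 3, 4, 5, 6, 7, 8, 9, 10, 11, 12}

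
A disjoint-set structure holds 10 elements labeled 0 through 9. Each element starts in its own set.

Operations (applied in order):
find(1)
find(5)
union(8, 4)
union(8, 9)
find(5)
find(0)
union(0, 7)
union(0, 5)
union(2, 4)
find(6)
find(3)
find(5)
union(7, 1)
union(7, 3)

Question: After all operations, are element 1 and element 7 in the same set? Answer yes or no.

Answer: yes

Derivation:
Step 1: find(1) -> no change; set of 1 is {1}
Step 2: find(5) -> no change; set of 5 is {5}
Step 3: union(8, 4) -> merged; set of 8 now {4, 8}
Step 4: union(8, 9) -> merged; set of 8 now {4, 8, 9}
Step 5: find(5) -> no change; set of 5 is {5}
Step 6: find(0) -> no change; set of 0 is {0}
Step 7: union(0, 7) -> merged; set of 0 now {0, 7}
Step 8: union(0, 5) -> merged; set of 0 now {0, 5, 7}
Step 9: union(2, 4) -> merged; set of 2 now {2, 4, 8, 9}
Step 10: find(6) -> no change; set of 6 is {6}
Step 11: find(3) -> no change; set of 3 is {3}
Step 12: find(5) -> no change; set of 5 is {0, 5, 7}
Step 13: union(7, 1) -> merged; set of 7 now {0, 1, 5, 7}
Step 14: union(7, 3) -> merged; set of 7 now {0, 1, 3, 5, 7}
Set of 1: {0, 1, 3, 5, 7}; 7 is a member.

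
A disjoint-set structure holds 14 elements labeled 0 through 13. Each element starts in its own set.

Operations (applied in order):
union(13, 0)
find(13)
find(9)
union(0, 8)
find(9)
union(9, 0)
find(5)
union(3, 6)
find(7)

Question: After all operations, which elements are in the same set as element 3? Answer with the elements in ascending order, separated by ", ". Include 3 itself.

Step 1: union(13, 0) -> merged; set of 13 now {0, 13}
Step 2: find(13) -> no change; set of 13 is {0, 13}
Step 3: find(9) -> no change; set of 9 is {9}
Step 4: union(0, 8) -> merged; set of 0 now {0, 8, 13}
Step 5: find(9) -> no change; set of 9 is {9}
Step 6: union(9, 0) -> merged; set of 9 now {0, 8, 9, 13}
Step 7: find(5) -> no change; set of 5 is {5}
Step 8: union(3, 6) -> merged; set of 3 now {3, 6}
Step 9: find(7) -> no change; set of 7 is {7}
Component of 3: {3, 6}

Answer: 3, 6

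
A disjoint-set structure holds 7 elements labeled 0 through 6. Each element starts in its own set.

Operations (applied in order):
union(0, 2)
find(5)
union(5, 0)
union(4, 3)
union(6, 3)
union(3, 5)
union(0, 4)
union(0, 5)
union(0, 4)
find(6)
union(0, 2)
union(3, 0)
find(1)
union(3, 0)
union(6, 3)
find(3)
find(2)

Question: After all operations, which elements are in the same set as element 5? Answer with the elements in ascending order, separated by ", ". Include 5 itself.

Answer: 0, 2, 3, 4, 5, 6

Derivation:
Step 1: union(0, 2) -> merged; set of 0 now {0, 2}
Step 2: find(5) -> no change; set of 5 is {5}
Step 3: union(5, 0) -> merged; set of 5 now {0, 2, 5}
Step 4: union(4, 3) -> merged; set of 4 now {3, 4}
Step 5: union(6, 3) -> merged; set of 6 now {3, 4, 6}
Step 6: union(3, 5) -> merged; set of 3 now {0, 2, 3, 4, 5, 6}
Step 7: union(0, 4) -> already same set; set of 0 now {0, 2, 3, 4, 5, 6}
Step 8: union(0, 5) -> already same set; set of 0 now {0, 2, 3, 4, 5, 6}
Step 9: union(0, 4) -> already same set; set of 0 now {0, 2, 3, 4, 5, 6}
Step 10: find(6) -> no change; set of 6 is {0, 2, 3, 4, 5, 6}
Step 11: union(0, 2) -> already same set; set of 0 now {0, 2, 3, 4, 5, 6}
Step 12: union(3, 0) -> already same set; set of 3 now {0, 2, 3, 4, 5, 6}
Step 13: find(1) -> no change; set of 1 is {1}
Step 14: union(3, 0) -> already same set; set of 3 now {0, 2, 3, 4, 5, 6}
Step 15: union(6, 3) -> already same set; set of 6 now {0, 2, 3, 4, 5, 6}
Step 16: find(3) -> no change; set of 3 is {0, 2, 3, 4, 5, 6}
Step 17: find(2) -> no change; set of 2 is {0, 2, 3, 4, 5, 6}
Component of 5: {0, 2, 3, 4, 5, 6}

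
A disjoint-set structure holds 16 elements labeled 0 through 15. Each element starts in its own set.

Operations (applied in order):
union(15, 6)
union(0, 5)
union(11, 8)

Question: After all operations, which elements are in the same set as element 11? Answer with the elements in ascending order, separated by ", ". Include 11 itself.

Answer: 8, 11

Derivation:
Step 1: union(15, 6) -> merged; set of 15 now {6, 15}
Step 2: union(0, 5) -> merged; set of 0 now {0, 5}
Step 3: union(11, 8) -> merged; set of 11 now {8, 11}
Component of 11: {8, 11}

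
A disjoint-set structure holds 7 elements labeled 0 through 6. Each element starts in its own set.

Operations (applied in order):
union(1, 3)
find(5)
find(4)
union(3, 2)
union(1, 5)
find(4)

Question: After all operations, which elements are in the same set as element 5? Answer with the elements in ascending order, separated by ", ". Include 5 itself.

Answer: 1, 2, 3, 5

Derivation:
Step 1: union(1, 3) -> merged; set of 1 now {1, 3}
Step 2: find(5) -> no change; set of 5 is {5}
Step 3: find(4) -> no change; set of 4 is {4}
Step 4: union(3, 2) -> merged; set of 3 now {1, 2, 3}
Step 5: union(1, 5) -> merged; set of 1 now {1, 2, 3, 5}
Step 6: find(4) -> no change; set of 4 is {4}
Component of 5: {1, 2, 3, 5}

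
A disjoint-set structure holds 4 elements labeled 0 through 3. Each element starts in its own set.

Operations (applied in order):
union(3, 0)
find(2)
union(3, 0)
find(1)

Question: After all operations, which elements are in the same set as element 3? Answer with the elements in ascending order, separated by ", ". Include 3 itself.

Answer: 0, 3

Derivation:
Step 1: union(3, 0) -> merged; set of 3 now {0, 3}
Step 2: find(2) -> no change; set of 2 is {2}
Step 3: union(3, 0) -> already same set; set of 3 now {0, 3}
Step 4: find(1) -> no change; set of 1 is {1}
Component of 3: {0, 3}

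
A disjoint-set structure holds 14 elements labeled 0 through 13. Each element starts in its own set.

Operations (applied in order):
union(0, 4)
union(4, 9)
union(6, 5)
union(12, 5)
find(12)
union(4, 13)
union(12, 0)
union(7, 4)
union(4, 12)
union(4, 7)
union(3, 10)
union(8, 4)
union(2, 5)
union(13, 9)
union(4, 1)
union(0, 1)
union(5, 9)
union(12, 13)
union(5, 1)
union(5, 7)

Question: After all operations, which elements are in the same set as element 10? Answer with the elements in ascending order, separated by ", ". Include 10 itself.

Answer: 3, 10

Derivation:
Step 1: union(0, 4) -> merged; set of 0 now {0, 4}
Step 2: union(4, 9) -> merged; set of 4 now {0, 4, 9}
Step 3: union(6, 5) -> merged; set of 6 now {5, 6}
Step 4: union(12, 5) -> merged; set of 12 now {5, 6, 12}
Step 5: find(12) -> no change; set of 12 is {5, 6, 12}
Step 6: union(4, 13) -> merged; set of 4 now {0, 4, 9, 13}
Step 7: union(12, 0) -> merged; set of 12 now {0, 4, 5, 6, 9, 12, 13}
Step 8: union(7, 4) -> merged; set of 7 now {0, 4, 5, 6, 7, 9, 12, 13}
Step 9: union(4, 12) -> already same set; set of 4 now {0, 4, 5, 6, 7, 9, 12, 13}
Step 10: union(4, 7) -> already same set; set of 4 now {0, 4, 5, 6, 7, 9, 12, 13}
Step 11: union(3, 10) -> merged; set of 3 now {3, 10}
Step 12: union(8, 4) -> merged; set of 8 now {0, 4, 5, 6, 7, 8, 9, 12, 13}
Step 13: union(2, 5) -> merged; set of 2 now {0, 2, 4, 5, 6, 7, 8, 9, 12, 13}
Step 14: union(13, 9) -> already same set; set of 13 now {0, 2, 4, 5, 6, 7, 8, 9, 12, 13}
Step 15: union(4, 1) -> merged; set of 4 now {0, 1, 2, 4, 5, 6, 7, 8, 9, 12, 13}
Step 16: union(0, 1) -> already same set; set of 0 now {0, 1, 2, 4, 5, 6, 7, 8, 9, 12, 13}
Step 17: union(5, 9) -> already same set; set of 5 now {0, 1, 2, 4, 5, 6, 7, 8, 9, 12, 13}
Step 18: union(12, 13) -> already same set; set of 12 now {0, 1, 2, 4, 5, 6, 7, 8, 9, 12, 13}
Step 19: union(5, 1) -> already same set; set of 5 now {0, 1, 2, 4, 5, 6, 7, 8, 9, 12, 13}
Step 20: union(5, 7) -> already same set; set of 5 now {0, 1, 2, 4, 5, 6, 7, 8, 9, 12, 13}
Component of 10: {3, 10}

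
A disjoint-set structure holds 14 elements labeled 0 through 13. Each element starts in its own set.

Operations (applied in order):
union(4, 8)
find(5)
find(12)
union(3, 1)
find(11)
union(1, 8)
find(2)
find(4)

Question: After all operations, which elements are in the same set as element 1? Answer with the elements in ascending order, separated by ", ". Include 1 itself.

Answer: 1, 3, 4, 8

Derivation:
Step 1: union(4, 8) -> merged; set of 4 now {4, 8}
Step 2: find(5) -> no change; set of 5 is {5}
Step 3: find(12) -> no change; set of 12 is {12}
Step 4: union(3, 1) -> merged; set of 3 now {1, 3}
Step 5: find(11) -> no change; set of 11 is {11}
Step 6: union(1, 8) -> merged; set of 1 now {1, 3, 4, 8}
Step 7: find(2) -> no change; set of 2 is {2}
Step 8: find(4) -> no change; set of 4 is {1, 3, 4, 8}
Component of 1: {1, 3, 4, 8}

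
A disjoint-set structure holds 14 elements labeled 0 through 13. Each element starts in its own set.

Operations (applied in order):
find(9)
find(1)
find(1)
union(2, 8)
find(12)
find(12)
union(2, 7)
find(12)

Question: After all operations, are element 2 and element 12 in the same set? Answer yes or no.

Step 1: find(9) -> no change; set of 9 is {9}
Step 2: find(1) -> no change; set of 1 is {1}
Step 3: find(1) -> no change; set of 1 is {1}
Step 4: union(2, 8) -> merged; set of 2 now {2, 8}
Step 5: find(12) -> no change; set of 12 is {12}
Step 6: find(12) -> no change; set of 12 is {12}
Step 7: union(2, 7) -> merged; set of 2 now {2, 7, 8}
Step 8: find(12) -> no change; set of 12 is {12}
Set of 2: {2, 7, 8}; 12 is not a member.

Answer: no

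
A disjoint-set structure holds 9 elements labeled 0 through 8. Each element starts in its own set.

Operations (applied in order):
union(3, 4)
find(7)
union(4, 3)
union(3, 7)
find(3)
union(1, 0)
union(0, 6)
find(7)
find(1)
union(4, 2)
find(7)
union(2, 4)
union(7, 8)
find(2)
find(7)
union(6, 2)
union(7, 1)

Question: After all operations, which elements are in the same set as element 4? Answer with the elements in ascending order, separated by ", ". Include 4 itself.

Answer: 0, 1, 2, 3, 4, 6, 7, 8

Derivation:
Step 1: union(3, 4) -> merged; set of 3 now {3, 4}
Step 2: find(7) -> no change; set of 7 is {7}
Step 3: union(4, 3) -> already same set; set of 4 now {3, 4}
Step 4: union(3, 7) -> merged; set of 3 now {3, 4, 7}
Step 5: find(3) -> no change; set of 3 is {3, 4, 7}
Step 6: union(1, 0) -> merged; set of 1 now {0, 1}
Step 7: union(0, 6) -> merged; set of 0 now {0, 1, 6}
Step 8: find(7) -> no change; set of 7 is {3, 4, 7}
Step 9: find(1) -> no change; set of 1 is {0, 1, 6}
Step 10: union(4, 2) -> merged; set of 4 now {2, 3, 4, 7}
Step 11: find(7) -> no change; set of 7 is {2, 3, 4, 7}
Step 12: union(2, 4) -> already same set; set of 2 now {2, 3, 4, 7}
Step 13: union(7, 8) -> merged; set of 7 now {2, 3, 4, 7, 8}
Step 14: find(2) -> no change; set of 2 is {2, 3, 4, 7, 8}
Step 15: find(7) -> no change; set of 7 is {2, 3, 4, 7, 8}
Step 16: union(6, 2) -> merged; set of 6 now {0, 1, 2, 3, 4, 6, 7, 8}
Step 17: union(7, 1) -> already same set; set of 7 now {0, 1, 2, 3, 4, 6, 7, 8}
Component of 4: {0, 1, 2, 3, 4, 6, 7, 8}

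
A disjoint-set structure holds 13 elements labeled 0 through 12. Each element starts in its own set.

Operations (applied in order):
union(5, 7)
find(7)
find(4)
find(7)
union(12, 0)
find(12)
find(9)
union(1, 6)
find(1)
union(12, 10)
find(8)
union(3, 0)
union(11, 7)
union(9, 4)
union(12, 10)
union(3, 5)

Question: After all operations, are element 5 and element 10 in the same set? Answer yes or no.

Step 1: union(5, 7) -> merged; set of 5 now {5, 7}
Step 2: find(7) -> no change; set of 7 is {5, 7}
Step 3: find(4) -> no change; set of 4 is {4}
Step 4: find(7) -> no change; set of 7 is {5, 7}
Step 5: union(12, 0) -> merged; set of 12 now {0, 12}
Step 6: find(12) -> no change; set of 12 is {0, 12}
Step 7: find(9) -> no change; set of 9 is {9}
Step 8: union(1, 6) -> merged; set of 1 now {1, 6}
Step 9: find(1) -> no change; set of 1 is {1, 6}
Step 10: union(12, 10) -> merged; set of 12 now {0, 10, 12}
Step 11: find(8) -> no change; set of 8 is {8}
Step 12: union(3, 0) -> merged; set of 3 now {0, 3, 10, 12}
Step 13: union(11, 7) -> merged; set of 11 now {5, 7, 11}
Step 14: union(9, 4) -> merged; set of 9 now {4, 9}
Step 15: union(12, 10) -> already same set; set of 12 now {0, 3, 10, 12}
Step 16: union(3, 5) -> merged; set of 3 now {0, 3, 5, 7, 10, 11, 12}
Set of 5: {0, 3, 5, 7, 10, 11, 12}; 10 is a member.

Answer: yes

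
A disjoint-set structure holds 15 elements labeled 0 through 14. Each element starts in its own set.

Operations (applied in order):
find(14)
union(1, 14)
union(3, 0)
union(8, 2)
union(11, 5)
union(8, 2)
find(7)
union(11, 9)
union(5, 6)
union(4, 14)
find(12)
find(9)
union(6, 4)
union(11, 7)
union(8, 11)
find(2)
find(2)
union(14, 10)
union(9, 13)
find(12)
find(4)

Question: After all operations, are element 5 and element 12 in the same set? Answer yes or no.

Answer: no

Derivation:
Step 1: find(14) -> no change; set of 14 is {14}
Step 2: union(1, 14) -> merged; set of 1 now {1, 14}
Step 3: union(3, 0) -> merged; set of 3 now {0, 3}
Step 4: union(8, 2) -> merged; set of 8 now {2, 8}
Step 5: union(11, 5) -> merged; set of 11 now {5, 11}
Step 6: union(8, 2) -> already same set; set of 8 now {2, 8}
Step 7: find(7) -> no change; set of 7 is {7}
Step 8: union(11, 9) -> merged; set of 11 now {5, 9, 11}
Step 9: union(5, 6) -> merged; set of 5 now {5, 6, 9, 11}
Step 10: union(4, 14) -> merged; set of 4 now {1, 4, 14}
Step 11: find(12) -> no change; set of 12 is {12}
Step 12: find(9) -> no change; set of 9 is {5, 6, 9, 11}
Step 13: union(6, 4) -> merged; set of 6 now {1, 4, 5, 6, 9, 11, 14}
Step 14: union(11, 7) -> merged; set of 11 now {1, 4, 5, 6, 7, 9, 11, 14}
Step 15: union(8, 11) -> merged; set of 8 now {1, 2, 4, 5, 6, 7, 8, 9, 11, 14}
Step 16: find(2) -> no change; set of 2 is {1, 2, 4, 5, 6, 7, 8, 9, 11, 14}
Step 17: find(2) -> no change; set of 2 is {1, 2, 4, 5, 6, 7, 8, 9, 11, 14}
Step 18: union(14, 10) -> merged; set of 14 now {1, 2, 4, 5, 6, 7, 8, 9, 10, 11, 14}
Step 19: union(9, 13) -> merged; set of 9 now {1, 2, 4, 5, 6, 7, 8, 9, 10, 11, 13, 14}
Step 20: find(12) -> no change; set of 12 is {12}
Step 21: find(4) -> no change; set of 4 is {1, 2, 4, 5, 6, 7, 8, 9, 10, 11, 13, 14}
Set of 5: {1, 2, 4, 5, 6, 7, 8, 9, 10, 11, 13, 14}; 12 is not a member.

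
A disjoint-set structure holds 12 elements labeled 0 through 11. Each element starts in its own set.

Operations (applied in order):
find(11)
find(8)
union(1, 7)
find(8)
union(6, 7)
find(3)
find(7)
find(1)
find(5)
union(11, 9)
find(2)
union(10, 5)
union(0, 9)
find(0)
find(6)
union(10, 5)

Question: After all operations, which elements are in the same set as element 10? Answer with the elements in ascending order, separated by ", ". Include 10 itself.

Answer: 5, 10

Derivation:
Step 1: find(11) -> no change; set of 11 is {11}
Step 2: find(8) -> no change; set of 8 is {8}
Step 3: union(1, 7) -> merged; set of 1 now {1, 7}
Step 4: find(8) -> no change; set of 8 is {8}
Step 5: union(6, 7) -> merged; set of 6 now {1, 6, 7}
Step 6: find(3) -> no change; set of 3 is {3}
Step 7: find(7) -> no change; set of 7 is {1, 6, 7}
Step 8: find(1) -> no change; set of 1 is {1, 6, 7}
Step 9: find(5) -> no change; set of 5 is {5}
Step 10: union(11, 9) -> merged; set of 11 now {9, 11}
Step 11: find(2) -> no change; set of 2 is {2}
Step 12: union(10, 5) -> merged; set of 10 now {5, 10}
Step 13: union(0, 9) -> merged; set of 0 now {0, 9, 11}
Step 14: find(0) -> no change; set of 0 is {0, 9, 11}
Step 15: find(6) -> no change; set of 6 is {1, 6, 7}
Step 16: union(10, 5) -> already same set; set of 10 now {5, 10}
Component of 10: {5, 10}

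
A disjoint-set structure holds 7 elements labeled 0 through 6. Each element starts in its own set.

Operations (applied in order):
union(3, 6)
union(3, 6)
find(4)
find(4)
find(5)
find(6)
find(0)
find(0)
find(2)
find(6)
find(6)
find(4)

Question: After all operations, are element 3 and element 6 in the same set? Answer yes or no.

Step 1: union(3, 6) -> merged; set of 3 now {3, 6}
Step 2: union(3, 6) -> already same set; set of 3 now {3, 6}
Step 3: find(4) -> no change; set of 4 is {4}
Step 4: find(4) -> no change; set of 4 is {4}
Step 5: find(5) -> no change; set of 5 is {5}
Step 6: find(6) -> no change; set of 6 is {3, 6}
Step 7: find(0) -> no change; set of 0 is {0}
Step 8: find(0) -> no change; set of 0 is {0}
Step 9: find(2) -> no change; set of 2 is {2}
Step 10: find(6) -> no change; set of 6 is {3, 6}
Step 11: find(6) -> no change; set of 6 is {3, 6}
Step 12: find(4) -> no change; set of 4 is {4}
Set of 3: {3, 6}; 6 is a member.

Answer: yes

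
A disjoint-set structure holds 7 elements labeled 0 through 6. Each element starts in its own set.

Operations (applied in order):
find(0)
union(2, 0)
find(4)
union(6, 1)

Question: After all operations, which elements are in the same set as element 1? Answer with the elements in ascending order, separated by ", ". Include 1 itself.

Answer: 1, 6

Derivation:
Step 1: find(0) -> no change; set of 0 is {0}
Step 2: union(2, 0) -> merged; set of 2 now {0, 2}
Step 3: find(4) -> no change; set of 4 is {4}
Step 4: union(6, 1) -> merged; set of 6 now {1, 6}
Component of 1: {1, 6}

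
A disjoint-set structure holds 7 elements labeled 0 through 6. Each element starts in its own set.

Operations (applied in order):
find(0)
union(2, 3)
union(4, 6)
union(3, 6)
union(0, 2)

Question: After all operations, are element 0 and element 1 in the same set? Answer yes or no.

Step 1: find(0) -> no change; set of 0 is {0}
Step 2: union(2, 3) -> merged; set of 2 now {2, 3}
Step 3: union(4, 6) -> merged; set of 4 now {4, 6}
Step 4: union(3, 6) -> merged; set of 3 now {2, 3, 4, 6}
Step 5: union(0, 2) -> merged; set of 0 now {0, 2, 3, 4, 6}
Set of 0: {0, 2, 3, 4, 6}; 1 is not a member.

Answer: no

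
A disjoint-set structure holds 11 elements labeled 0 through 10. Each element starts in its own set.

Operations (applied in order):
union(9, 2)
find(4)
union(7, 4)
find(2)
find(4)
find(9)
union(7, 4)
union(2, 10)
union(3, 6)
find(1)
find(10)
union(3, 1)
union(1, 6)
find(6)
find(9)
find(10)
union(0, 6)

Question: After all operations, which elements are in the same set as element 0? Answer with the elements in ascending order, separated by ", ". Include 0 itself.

Step 1: union(9, 2) -> merged; set of 9 now {2, 9}
Step 2: find(4) -> no change; set of 4 is {4}
Step 3: union(7, 4) -> merged; set of 7 now {4, 7}
Step 4: find(2) -> no change; set of 2 is {2, 9}
Step 5: find(4) -> no change; set of 4 is {4, 7}
Step 6: find(9) -> no change; set of 9 is {2, 9}
Step 7: union(7, 4) -> already same set; set of 7 now {4, 7}
Step 8: union(2, 10) -> merged; set of 2 now {2, 9, 10}
Step 9: union(3, 6) -> merged; set of 3 now {3, 6}
Step 10: find(1) -> no change; set of 1 is {1}
Step 11: find(10) -> no change; set of 10 is {2, 9, 10}
Step 12: union(3, 1) -> merged; set of 3 now {1, 3, 6}
Step 13: union(1, 6) -> already same set; set of 1 now {1, 3, 6}
Step 14: find(6) -> no change; set of 6 is {1, 3, 6}
Step 15: find(9) -> no change; set of 9 is {2, 9, 10}
Step 16: find(10) -> no change; set of 10 is {2, 9, 10}
Step 17: union(0, 6) -> merged; set of 0 now {0, 1, 3, 6}
Component of 0: {0, 1, 3, 6}

Answer: 0, 1, 3, 6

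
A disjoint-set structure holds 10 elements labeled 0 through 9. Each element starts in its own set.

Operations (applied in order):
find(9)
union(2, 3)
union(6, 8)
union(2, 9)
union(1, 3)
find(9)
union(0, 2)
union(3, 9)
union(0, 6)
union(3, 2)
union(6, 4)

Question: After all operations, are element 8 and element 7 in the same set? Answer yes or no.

Answer: no

Derivation:
Step 1: find(9) -> no change; set of 9 is {9}
Step 2: union(2, 3) -> merged; set of 2 now {2, 3}
Step 3: union(6, 8) -> merged; set of 6 now {6, 8}
Step 4: union(2, 9) -> merged; set of 2 now {2, 3, 9}
Step 5: union(1, 3) -> merged; set of 1 now {1, 2, 3, 9}
Step 6: find(9) -> no change; set of 9 is {1, 2, 3, 9}
Step 7: union(0, 2) -> merged; set of 0 now {0, 1, 2, 3, 9}
Step 8: union(3, 9) -> already same set; set of 3 now {0, 1, 2, 3, 9}
Step 9: union(0, 6) -> merged; set of 0 now {0, 1, 2, 3, 6, 8, 9}
Step 10: union(3, 2) -> already same set; set of 3 now {0, 1, 2, 3, 6, 8, 9}
Step 11: union(6, 4) -> merged; set of 6 now {0, 1, 2, 3, 4, 6, 8, 9}
Set of 8: {0, 1, 2, 3, 4, 6, 8, 9}; 7 is not a member.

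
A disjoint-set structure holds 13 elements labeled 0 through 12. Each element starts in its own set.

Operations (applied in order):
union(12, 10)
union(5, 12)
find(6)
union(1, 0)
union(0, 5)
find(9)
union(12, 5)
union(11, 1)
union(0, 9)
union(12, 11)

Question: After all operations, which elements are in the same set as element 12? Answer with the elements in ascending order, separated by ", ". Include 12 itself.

Answer: 0, 1, 5, 9, 10, 11, 12

Derivation:
Step 1: union(12, 10) -> merged; set of 12 now {10, 12}
Step 2: union(5, 12) -> merged; set of 5 now {5, 10, 12}
Step 3: find(6) -> no change; set of 6 is {6}
Step 4: union(1, 0) -> merged; set of 1 now {0, 1}
Step 5: union(0, 5) -> merged; set of 0 now {0, 1, 5, 10, 12}
Step 6: find(9) -> no change; set of 9 is {9}
Step 7: union(12, 5) -> already same set; set of 12 now {0, 1, 5, 10, 12}
Step 8: union(11, 1) -> merged; set of 11 now {0, 1, 5, 10, 11, 12}
Step 9: union(0, 9) -> merged; set of 0 now {0, 1, 5, 9, 10, 11, 12}
Step 10: union(12, 11) -> already same set; set of 12 now {0, 1, 5, 9, 10, 11, 12}
Component of 12: {0, 1, 5, 9, 10, 11, 12}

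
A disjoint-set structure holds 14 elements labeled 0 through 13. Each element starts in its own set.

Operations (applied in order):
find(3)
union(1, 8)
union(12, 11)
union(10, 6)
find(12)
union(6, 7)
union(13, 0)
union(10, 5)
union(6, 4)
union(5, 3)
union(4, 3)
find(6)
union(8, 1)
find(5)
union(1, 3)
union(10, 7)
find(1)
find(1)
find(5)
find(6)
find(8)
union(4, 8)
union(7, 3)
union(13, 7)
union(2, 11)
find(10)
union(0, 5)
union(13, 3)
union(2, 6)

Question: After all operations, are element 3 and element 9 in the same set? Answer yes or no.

Step 1: find(3) -> no change; set of 3 is {3}
Step 2: union(1, 8) -> merged; set of 1 now {1, 8}
Step 3: union(12, 11) -> merged; set of 12 now {11, 12}
Step 4: union(10, 6) -> merged; set of 10 now {6, 10}
Step 5: find(12) -> no change; set of 12 is {11, 12}
Step 6: union(6, 7) -> merged; set of 6 now {6, 7, 10}
Step 7: union(13, 0) -> merged; set of 13 now {0, 13}
Step 8: union(10, 5) -> merged; set of 10 now {5, 6, 7, 10}
Step 9: union(6, 4) -> merged; set of 6 now {4, 5, 6, 7, 10}
Step 10: union(5, 3) -> merged; set of 5 now {3, 4, 5, 6, 7, 10}
Step 11: union(4, 3) -> already same set; set of 4 now {3, 4, 5, 6, 7, 10}
Step 12: find(6) -> no change; set of 6 is {3, 4, 5, 6, 7, 10}
Step 13: union(8, 1) -> already same set; set of 8 now {1, 8}
Step 14: find(5) -> no change; set of 5 is {3, 4, 5, 6, 7, 10}
Step 15: union(1, 3) -> merged; set of 1 now {1, 3, 4, 5, 6, 7, 8, 10}
Step 16: union(10, 7) -> already same set; set of 10 now {1, 3, 4, 5, 6, 7, 8, 10}
Step 17: find(1) -> no change; set of 1 is {1, 3, 4, 5, 6, 7, 8, 10}
Step 18: find(1) -> no change; set of 1 is {1, 3, 4, 5, 6, 7, 8, 10}
Step 19: find(5) -> no change; set of 5 is {1, 3, 4, 5, 6, 7, 8, 10}
Step 20: find(6) -> no change; set of 6 is {1, 3, 4, 5, 6, 7, 8, 10}
Step 21: find(8) -> no change; set of 8 is {1, 3, 4, 5, 6, 7, 8, 10}
Step 22: union(4, 8) -> already same set; set of 4 now {1, 3, 4, 5, 6, 7, 8, 10}
Step 23: union(7, 3) -> already same set; set of 7 now {1, 3, 4, 5, 6, 7, 8, 10}
Step 24: union(13, 7) -> merged; set of 13 now {0, 1, 3, 4, 5, 6, 7, 8, 10, 13}
Step 25: union(2, 11) -> merged; set of 2 now {2, 11, 12}
Step 26: find(10) -> no change; set of 10 is {0, 1, 3, 4, 5, 6, 7, 8, 10, 13}
Step 27: union(0, 5) -> already same set; set of 0 now {0, 1, 3, 4, 5, 6, 7, 8, 10, 13}
Step 28: union(13, 3) -> already same set; set of 13 now {0, 1, 3, 4, 5, 6, 7, 8, 10, 13}
Step 29: union(2, 6) -> merged; set of 2 now {0, 1, 2, 3, 4, 5, 6, 7, 8, 10, 11, 12, 13}
Set of 3: {0, 1, 2, 3, 4, 5, 6, 7, 8, 10, 11, 12, 13}; 9 is not a member.

Answer: no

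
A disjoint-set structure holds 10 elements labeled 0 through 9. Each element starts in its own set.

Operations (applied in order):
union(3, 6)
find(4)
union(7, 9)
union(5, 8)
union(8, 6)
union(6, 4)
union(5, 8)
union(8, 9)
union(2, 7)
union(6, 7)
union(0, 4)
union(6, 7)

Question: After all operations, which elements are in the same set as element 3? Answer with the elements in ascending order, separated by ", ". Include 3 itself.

Step 1: union(3, 6) -> merged; set of 3 now {3, 6}
Step 2: find(4) -> no change; set of 4 is {4}
Step 3: union(7, 9) -> merged; set of 7 now {7, 9}
Step 4: union(5, 8) -> merged; set of 5 now {5, 8}
Step 5: union(8, 6) -> merged; set of 8 now {3, 5, 6, 8}
Step 6: union(6, 4) -> merged; set of 6 now {3, 4, 5, 6, 8}
Step 7: union(5, 8) -> already same set; set of 5 now {3, 4, 5, 6, 8}
Step 8: union(8, 9) -> merged; set of 8 now {3, 4, 5, 6, 7, 8, 9}
Step 9: union(2, 7) -> merged; set of 2 now {2, 3, 4, 5, 6, 7, 8, 9}
Step 10: union(6, 7) -> already same set; set of 6 now {2, 3, 4, 5, 6, 7, 8, 9}
Step 11: union(0, 4) -> merged; set of 0 now {0, 2, 3, 4, 5, 6, 7, 8, 9}
Step 12: union(6, 7) -> already same set; set of 6 now {0, 2, 3, 4, 5, 6, 7, 8, 9}
Component of 3: {0, 2, 3, 4, 5, 6, 7, 8, 9}

Answer: 0, 2, 3, 4, 5, 6, 7, 8, 9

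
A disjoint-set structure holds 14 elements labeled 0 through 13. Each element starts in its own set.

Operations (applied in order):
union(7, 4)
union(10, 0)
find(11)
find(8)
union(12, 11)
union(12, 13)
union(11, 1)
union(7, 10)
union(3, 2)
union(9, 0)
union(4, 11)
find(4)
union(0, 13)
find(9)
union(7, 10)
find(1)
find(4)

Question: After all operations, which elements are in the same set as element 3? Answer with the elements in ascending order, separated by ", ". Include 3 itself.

Step 1: union(7, 4) -> merged; set of 7 now {4, 7}
Step 2: union(10, 0) -> merged; set of 10 now {0, 10}
Step 3: find(11) -> no change; set of 11 is {11}
Step 4: find(8) -> no change; set of 8 is {8}
Step 5: union(12, 11) -> merged; set of 12 now {11, 12}
Step 6: union(12, 13) -> merged; set of 12 now {11, 12, 13}
Step 7: union(11, 1) -> merged; set of 11 now {1, 11, 12, 13}
Step 8: union(7, 10) -> merged; set of 7 now {0, 4, 7, 10}
Step 9: union(3, 2) -> merged; set of 3 now {2, 3}
Step 10: union(9, 0) -> merged; set of 9 now {0, 4, 7, 9, 10}
Step 11: union(4, 11) -> merged; set of 4 now {0, 1, 4, 7, 9, 10, 11, 12, 13}
Step 12: find(4) -> no change; set of 4 is {0, 1, 4, 7, 9, 10, 11, 12, 13}
Step 13: union(0, 13) -> already same set; set of 0 now {0, 1, 4, 7, 9, 10, 11, 12, 13}
Step 14: find(9) -> no change; set of 9 is {0, 1, 4, 7, 9, 10, 11, 12, 13}
Step 15: union(7, 10) -> already same set; set of 7 now {0, 1, 4, 7, 9, 10, 11, 12, 13}
Step 16: find(1) -> no change; set of 1 is {0, 1, 4, 7, 9, 10, 11, 12, 13}
Step 17: find(4) -> no change; set of 4 is {0, 1, 4, 7, 9, 10, 11, 12, 13}
Component of 3: {2, 3}

Answer: 2, 3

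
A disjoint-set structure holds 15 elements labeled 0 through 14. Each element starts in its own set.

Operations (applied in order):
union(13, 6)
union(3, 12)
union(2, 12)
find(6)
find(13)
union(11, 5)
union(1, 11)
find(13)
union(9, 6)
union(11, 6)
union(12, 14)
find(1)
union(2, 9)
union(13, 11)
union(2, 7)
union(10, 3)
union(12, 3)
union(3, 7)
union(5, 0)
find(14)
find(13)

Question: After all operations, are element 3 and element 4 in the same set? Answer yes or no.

Answer: no

Derivation:
Step 1: union(13, 6) -> merged; set of 13 now {6, 13}
Step 2: union(3, 12) -> merged; set of 3 now {3, 12}
Step 3: union(2, 12) -> merged; set of 2 now {2, 3, 12}
Step 4: find(6) -> no change; set of 6 is {6, 13}
Step 5: find(13) -> no change; set of 13 is {6, 13}
Step 6: union(11, 5) -> merged; set of 11 now {5, 11}
Step 7: union(1, 11) -> merged; set of 1 now {1, 5, 11}
Step 8: find(13) -> no change; set of 13 is {6, 13}
Step 9: union(9, 6) -> merged; set of 9 now {6, 9, 13}
Step 10: union(11, 6) -> merged; set of 11 now {1, 5, 6, 9, 11, 13}
Step 11: union(12, 14) -> merged; set of 12 now {2, 3, 12, 14}
Step 12: find(1) -> no change; set of 1 is {1, 5, 6, 9, 11, 13}
Step 13: union(2, 9) -> merged; set of 2 now {1, 2, 3, 5, 6, 9, 11, 12, 13, 14}
Step 14: union(13, 11) -> already same set; set of 13 now {1, 2, 3, 5, 6, 9, 11, 12, 13, 14}
Step 15: union(2, 7) -> merged; set of 2 now {1, 2, 3, 5, 6, 7, 9, 11, 12, 13, 14}
Step 16: union(10, 3) -> merged; set of 10 now {1, 2, 3, 5, 6, 7, 9, 10, 11, 12, 13, 14}
Step 17: union(12, 3) -> already same set; set of 12 now {1, 2, 3, 5, 6, 7, 9, 10, 11, 12, 13, 14}
Step 18: union(3, 7) -> already same set; set of 3 now {1, 2, 3, 5, 6, 7, 9, 10, 11, 12, 13, 14}
Step 19: union(5, 0) -> merged; set of 5 now {0, 1, 2, 3, 5, 6, 7, 9, 10, 11, 12, 13, 14}
Step 20: find(14) -> no change; set of 14 is {0, 1, 2, 3, 5, 6, 7, 9, 10, 11, 12, 13, 14}
Step 21: find(13) -> no change; set of 13 is {0, 1, 2, 3, 5, 6, 7, 9, 10, 11, 12, 13, 14}
Set of 3: {0, 1, 2, 3, 5, 6, 7, 9, 10, 11, 12, 13, 14}; 4 is not a member.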